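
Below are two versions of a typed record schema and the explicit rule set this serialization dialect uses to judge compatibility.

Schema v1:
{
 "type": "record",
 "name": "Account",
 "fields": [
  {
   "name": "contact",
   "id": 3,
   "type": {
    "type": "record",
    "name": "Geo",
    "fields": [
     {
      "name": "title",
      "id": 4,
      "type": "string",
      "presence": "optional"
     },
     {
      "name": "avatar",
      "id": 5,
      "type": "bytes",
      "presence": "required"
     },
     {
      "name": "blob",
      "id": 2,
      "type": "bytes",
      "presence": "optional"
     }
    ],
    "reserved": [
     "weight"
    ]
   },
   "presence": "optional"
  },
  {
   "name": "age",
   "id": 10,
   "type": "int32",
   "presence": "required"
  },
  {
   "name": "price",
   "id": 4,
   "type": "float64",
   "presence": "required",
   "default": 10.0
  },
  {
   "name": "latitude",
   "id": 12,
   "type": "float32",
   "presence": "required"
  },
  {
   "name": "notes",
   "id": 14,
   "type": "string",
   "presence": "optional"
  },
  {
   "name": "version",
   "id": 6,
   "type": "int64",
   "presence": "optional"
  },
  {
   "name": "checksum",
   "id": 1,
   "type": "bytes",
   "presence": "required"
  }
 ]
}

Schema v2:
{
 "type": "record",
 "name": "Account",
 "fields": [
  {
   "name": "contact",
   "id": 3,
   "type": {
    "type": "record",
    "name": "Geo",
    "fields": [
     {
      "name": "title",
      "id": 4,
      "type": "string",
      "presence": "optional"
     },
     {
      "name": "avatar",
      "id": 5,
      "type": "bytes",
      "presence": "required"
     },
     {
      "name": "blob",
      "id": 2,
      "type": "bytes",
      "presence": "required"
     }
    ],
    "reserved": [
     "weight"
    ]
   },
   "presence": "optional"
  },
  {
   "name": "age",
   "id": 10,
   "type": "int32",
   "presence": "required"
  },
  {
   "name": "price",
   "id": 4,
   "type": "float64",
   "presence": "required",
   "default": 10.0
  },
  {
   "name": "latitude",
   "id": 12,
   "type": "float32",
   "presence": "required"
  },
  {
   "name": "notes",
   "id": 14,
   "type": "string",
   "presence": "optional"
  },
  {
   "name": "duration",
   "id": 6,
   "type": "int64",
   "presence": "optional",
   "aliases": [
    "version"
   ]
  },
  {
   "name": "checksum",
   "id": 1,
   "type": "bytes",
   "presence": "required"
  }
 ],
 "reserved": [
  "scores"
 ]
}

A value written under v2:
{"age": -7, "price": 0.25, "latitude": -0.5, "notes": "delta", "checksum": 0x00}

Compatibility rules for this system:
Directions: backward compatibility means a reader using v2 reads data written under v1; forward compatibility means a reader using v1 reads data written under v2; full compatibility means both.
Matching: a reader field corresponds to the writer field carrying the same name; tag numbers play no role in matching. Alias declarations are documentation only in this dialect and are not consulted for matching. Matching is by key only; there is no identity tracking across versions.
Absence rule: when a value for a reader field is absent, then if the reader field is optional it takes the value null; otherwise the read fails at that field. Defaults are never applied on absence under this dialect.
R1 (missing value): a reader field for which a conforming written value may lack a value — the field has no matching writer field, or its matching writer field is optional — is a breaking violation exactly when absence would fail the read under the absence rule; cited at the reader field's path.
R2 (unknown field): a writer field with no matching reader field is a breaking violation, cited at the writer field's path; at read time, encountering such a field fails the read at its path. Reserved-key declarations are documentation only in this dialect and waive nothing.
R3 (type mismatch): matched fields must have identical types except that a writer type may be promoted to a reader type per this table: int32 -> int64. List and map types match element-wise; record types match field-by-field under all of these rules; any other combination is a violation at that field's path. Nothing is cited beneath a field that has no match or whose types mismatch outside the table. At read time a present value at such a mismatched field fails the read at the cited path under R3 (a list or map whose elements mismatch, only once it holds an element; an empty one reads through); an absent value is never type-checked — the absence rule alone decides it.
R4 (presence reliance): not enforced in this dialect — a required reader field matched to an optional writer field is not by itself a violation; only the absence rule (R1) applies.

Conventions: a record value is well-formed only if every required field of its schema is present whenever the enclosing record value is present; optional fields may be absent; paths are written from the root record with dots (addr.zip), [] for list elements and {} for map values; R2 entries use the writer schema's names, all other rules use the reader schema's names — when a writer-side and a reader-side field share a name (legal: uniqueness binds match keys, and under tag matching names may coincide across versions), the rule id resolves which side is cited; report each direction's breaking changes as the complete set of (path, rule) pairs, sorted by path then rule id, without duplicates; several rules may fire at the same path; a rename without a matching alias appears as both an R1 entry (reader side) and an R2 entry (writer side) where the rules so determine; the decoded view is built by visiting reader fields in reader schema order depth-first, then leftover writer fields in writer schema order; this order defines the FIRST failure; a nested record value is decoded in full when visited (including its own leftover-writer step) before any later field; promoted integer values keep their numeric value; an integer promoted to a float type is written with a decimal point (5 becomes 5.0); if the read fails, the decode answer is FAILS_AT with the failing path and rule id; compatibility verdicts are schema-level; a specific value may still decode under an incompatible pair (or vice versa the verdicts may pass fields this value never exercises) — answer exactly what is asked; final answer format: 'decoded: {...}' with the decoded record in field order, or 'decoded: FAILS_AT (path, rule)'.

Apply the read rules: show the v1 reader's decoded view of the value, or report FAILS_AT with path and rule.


the writer's type comes first in each Account pair
migrating the Account value to v1:
  contact := null (absent, optional -> null)
  age := -7
  price := 0.25
  latitude := -0.5
  notes := "delta"
  version := null (absent, optional -> null)
  checksum := 0x00
  => decoded: {"contact": null, "age": -7, "price": 0.25, "latitude": -0.5, "notes": "delta", "version": null, "checksum": 0x00}
diffs on Account not affecting the asked answer:
  renamed field version to duration in record Account (alias version declared on the renamed field) -> changes Account's schema-level verdicts only — the decode of this value is the same
  field blob in record Geo: optional changed to required -> changes Account's schema-level verdicts only — the decode of this value is the same

decoded: {"contact": null, "age": -7, "price": 0.25, "latitude": -0.5, "notes": "delta", "version": null, "checksum": 0x00}


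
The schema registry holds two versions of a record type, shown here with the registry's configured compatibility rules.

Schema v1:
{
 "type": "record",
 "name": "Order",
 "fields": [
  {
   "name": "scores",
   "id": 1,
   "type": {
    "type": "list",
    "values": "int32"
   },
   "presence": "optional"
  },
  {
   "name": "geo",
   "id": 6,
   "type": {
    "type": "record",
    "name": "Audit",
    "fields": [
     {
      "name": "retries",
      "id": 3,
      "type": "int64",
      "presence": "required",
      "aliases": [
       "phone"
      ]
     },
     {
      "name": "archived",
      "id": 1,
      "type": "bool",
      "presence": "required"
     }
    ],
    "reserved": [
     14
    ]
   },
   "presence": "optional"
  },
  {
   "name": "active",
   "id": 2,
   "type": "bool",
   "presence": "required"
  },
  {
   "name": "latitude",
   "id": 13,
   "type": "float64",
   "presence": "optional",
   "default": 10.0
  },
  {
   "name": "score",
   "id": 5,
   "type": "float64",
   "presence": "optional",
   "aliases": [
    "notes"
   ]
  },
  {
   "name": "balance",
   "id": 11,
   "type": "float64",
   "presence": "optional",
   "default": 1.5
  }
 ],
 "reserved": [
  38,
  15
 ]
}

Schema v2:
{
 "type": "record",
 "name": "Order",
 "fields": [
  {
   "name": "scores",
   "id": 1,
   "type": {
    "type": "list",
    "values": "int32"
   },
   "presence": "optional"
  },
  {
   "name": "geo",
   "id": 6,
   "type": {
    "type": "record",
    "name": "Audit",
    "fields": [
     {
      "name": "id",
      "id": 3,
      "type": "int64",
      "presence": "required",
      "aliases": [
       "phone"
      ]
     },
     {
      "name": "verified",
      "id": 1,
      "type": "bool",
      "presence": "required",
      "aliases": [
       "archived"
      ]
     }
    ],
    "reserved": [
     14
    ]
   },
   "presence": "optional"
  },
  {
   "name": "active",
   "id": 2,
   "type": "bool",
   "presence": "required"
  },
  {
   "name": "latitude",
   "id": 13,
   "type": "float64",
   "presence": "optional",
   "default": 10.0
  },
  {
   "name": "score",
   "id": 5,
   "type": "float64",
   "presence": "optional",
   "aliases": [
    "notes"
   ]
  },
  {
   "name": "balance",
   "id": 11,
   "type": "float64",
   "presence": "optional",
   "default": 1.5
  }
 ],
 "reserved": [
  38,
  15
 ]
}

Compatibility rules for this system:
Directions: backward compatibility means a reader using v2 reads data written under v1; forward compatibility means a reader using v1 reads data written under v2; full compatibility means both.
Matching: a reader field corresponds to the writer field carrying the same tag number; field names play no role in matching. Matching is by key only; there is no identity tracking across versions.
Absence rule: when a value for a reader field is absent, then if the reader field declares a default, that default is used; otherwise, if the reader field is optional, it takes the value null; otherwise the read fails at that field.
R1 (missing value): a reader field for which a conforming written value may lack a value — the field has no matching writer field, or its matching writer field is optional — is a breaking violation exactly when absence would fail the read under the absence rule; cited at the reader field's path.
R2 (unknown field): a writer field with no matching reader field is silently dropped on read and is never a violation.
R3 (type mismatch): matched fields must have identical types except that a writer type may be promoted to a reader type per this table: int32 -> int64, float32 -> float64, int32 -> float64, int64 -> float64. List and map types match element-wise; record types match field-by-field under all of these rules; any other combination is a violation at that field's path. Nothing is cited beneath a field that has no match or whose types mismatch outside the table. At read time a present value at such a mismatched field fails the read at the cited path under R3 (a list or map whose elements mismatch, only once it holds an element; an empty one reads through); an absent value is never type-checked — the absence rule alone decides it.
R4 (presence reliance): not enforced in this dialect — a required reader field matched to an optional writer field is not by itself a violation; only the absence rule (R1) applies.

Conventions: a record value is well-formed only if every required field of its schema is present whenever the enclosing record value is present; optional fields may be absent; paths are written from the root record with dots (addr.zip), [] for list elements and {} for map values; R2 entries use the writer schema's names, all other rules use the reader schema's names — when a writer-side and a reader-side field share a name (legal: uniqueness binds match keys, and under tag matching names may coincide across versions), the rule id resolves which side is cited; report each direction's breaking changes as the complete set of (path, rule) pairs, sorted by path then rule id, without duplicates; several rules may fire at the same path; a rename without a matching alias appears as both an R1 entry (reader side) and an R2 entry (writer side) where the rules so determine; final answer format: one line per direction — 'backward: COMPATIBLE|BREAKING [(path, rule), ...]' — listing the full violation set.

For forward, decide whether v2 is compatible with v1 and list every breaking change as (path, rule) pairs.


forward: COMPATIBLE []

in Order below, arrows point writer -> reader
forward pass over Order, reader schema v1, writer schema v2:
  writer optional, list<int32> -> list<int32>: reader scores maps from writer scores
  writer optional, Audit -> Audit: reader geo maps from writer geo
  writer required, bool -> bool: reader active maps from writer active
  writer optional, float64 -> float64: reader latitude maps from writer latitude
  writer optional, float64 -> float64: reader score maps from writer score
  writer optional, float64 -> float64: reader balance maps from writer balance
  writer required, int64 -> int64: reader geo.retries maps from writer geo.id
  writer required, bool -> bool: reader geo.archived maps from writer geo.verified
  nothing fires on Order: forward is COMPATIBLE
remaining Order differences; none change what is asked:
  renamed field archived to verified in record Audit (alias archived declared on the renamed field) -> fires no rule on Order, leaving the asked answer as it is
  renamed field retries to id in record Audit -> fires no rule on Order, leaving the asked answer as it is


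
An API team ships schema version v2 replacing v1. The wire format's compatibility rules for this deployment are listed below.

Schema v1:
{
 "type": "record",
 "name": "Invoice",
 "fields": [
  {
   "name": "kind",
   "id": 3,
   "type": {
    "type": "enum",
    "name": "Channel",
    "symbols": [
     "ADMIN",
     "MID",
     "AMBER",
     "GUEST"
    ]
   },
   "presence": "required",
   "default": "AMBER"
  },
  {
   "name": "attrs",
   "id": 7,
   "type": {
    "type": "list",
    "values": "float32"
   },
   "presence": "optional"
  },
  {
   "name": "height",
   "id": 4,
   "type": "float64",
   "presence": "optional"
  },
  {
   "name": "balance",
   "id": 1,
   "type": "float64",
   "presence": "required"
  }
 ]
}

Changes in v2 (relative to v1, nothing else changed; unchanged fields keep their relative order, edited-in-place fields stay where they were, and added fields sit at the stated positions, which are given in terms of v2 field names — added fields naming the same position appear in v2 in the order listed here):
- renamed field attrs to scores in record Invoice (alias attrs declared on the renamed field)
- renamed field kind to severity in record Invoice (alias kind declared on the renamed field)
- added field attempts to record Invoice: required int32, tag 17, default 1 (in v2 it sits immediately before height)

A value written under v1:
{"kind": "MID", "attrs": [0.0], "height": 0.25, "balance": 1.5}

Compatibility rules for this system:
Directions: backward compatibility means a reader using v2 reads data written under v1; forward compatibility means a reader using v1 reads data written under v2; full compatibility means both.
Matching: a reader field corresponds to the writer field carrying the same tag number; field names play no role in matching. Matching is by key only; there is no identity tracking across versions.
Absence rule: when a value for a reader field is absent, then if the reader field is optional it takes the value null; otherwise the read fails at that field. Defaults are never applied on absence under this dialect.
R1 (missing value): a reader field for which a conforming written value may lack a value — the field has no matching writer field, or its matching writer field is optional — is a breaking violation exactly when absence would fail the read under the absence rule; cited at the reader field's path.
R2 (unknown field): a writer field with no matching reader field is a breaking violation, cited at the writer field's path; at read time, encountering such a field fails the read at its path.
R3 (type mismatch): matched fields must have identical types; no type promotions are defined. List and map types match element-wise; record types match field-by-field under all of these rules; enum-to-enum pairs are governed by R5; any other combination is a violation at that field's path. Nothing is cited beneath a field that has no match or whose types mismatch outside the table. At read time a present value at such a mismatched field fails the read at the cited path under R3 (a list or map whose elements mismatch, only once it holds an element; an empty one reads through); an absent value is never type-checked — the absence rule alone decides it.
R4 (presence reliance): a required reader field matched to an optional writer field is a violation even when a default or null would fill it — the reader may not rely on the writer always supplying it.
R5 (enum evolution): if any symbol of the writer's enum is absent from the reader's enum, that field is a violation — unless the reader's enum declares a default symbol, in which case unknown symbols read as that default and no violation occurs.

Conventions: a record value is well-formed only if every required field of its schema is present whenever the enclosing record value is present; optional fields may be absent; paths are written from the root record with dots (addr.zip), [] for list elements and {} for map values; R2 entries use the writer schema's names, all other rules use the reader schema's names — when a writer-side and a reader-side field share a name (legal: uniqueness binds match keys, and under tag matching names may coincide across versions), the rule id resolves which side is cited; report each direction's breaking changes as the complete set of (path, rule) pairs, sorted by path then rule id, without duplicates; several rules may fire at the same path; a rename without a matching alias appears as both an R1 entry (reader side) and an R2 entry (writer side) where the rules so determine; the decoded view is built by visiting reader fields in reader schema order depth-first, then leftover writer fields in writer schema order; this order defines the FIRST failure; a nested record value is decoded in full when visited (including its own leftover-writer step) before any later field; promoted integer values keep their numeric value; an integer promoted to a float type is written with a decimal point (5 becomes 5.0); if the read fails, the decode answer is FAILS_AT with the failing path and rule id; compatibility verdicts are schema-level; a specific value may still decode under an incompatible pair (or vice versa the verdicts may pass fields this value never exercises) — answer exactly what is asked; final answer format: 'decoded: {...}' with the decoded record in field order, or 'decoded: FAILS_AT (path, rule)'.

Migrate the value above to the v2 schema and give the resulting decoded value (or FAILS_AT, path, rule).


decoded: FAILS_AT (attempts, R1)

each type pair in Invoice: writer, then reader
decode (reader v2):
  severity := "MID" (from writer kind)
  scores := [0.0] (from writer attrs)
  read fails at attempts under R1 (no fill)
  => FAILS_AT (attempts, R1)
the other Invoice changes do not affect what is asked:
  renamed field attrs to scores in record Invoice (alias attrs declared on the renamed field) -> inert under this dialect — no rule fires on Invoice and the result does not move
  renamed field kind to severity in record Invoice (alias kind declared on the renamed field) -> inert under this dialect — no rule fires on Invoice and the result does not move


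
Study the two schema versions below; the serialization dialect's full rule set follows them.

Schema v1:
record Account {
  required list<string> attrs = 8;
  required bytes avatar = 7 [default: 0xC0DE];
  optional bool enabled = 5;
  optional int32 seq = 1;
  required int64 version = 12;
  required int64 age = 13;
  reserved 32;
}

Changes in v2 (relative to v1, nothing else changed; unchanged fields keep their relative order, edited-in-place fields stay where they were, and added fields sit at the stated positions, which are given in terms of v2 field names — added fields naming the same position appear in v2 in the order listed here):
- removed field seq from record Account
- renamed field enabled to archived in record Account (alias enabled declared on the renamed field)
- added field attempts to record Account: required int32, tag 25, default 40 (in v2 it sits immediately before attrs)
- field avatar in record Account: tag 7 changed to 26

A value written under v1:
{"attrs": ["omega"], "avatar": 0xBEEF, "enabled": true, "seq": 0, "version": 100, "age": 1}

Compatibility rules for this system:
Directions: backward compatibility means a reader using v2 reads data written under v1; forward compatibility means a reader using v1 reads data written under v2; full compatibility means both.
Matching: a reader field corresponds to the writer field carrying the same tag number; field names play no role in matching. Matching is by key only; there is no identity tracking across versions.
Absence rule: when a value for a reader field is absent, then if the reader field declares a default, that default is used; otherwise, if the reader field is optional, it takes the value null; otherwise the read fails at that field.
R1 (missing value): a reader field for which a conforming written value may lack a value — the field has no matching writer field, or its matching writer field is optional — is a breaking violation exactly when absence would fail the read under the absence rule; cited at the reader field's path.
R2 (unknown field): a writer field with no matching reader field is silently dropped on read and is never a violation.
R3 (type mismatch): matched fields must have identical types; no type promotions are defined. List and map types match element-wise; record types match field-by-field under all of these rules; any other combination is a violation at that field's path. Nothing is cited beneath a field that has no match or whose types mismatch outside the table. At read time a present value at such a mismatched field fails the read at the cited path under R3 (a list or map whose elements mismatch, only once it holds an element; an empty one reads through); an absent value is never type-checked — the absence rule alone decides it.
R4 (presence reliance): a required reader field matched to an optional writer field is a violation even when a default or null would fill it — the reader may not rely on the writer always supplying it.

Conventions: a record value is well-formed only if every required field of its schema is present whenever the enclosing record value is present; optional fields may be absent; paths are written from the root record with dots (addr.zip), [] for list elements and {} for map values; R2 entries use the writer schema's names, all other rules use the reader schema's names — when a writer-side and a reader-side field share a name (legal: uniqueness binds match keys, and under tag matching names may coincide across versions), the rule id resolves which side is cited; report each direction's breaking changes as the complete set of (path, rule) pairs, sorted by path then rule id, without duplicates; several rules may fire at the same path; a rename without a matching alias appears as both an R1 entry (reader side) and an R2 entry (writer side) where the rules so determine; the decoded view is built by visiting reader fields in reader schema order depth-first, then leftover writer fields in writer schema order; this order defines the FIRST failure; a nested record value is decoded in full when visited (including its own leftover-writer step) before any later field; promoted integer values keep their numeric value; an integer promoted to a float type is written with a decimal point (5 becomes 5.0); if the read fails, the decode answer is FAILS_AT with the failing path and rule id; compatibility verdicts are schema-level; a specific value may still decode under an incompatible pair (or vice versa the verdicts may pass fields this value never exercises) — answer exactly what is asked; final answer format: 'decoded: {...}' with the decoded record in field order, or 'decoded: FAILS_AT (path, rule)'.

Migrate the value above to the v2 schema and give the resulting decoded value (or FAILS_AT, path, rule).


decoded: {"attempts": 40, "attrs": ["omega"], "avatar": 0xC0DE, "archived": true, "version": 100, "age": 1}

in Account below, arrows point writer -> reader
decode (reader v2):
  attempts := 40 (absent -> default)
  attrs := ["omega"]
  avatar := 0xC0DE (absent -> default)
  archived := true (from writer enabled)
  version := 100
  age := 1
  writer avatar: unknown -> dropped
  writer seq: unknown -> dropped
  => decoded: {"attempts": 40, "attrs": ["omega"], "avatar": 0xC0DE, "archived": true, "version": 100, "age": 1}


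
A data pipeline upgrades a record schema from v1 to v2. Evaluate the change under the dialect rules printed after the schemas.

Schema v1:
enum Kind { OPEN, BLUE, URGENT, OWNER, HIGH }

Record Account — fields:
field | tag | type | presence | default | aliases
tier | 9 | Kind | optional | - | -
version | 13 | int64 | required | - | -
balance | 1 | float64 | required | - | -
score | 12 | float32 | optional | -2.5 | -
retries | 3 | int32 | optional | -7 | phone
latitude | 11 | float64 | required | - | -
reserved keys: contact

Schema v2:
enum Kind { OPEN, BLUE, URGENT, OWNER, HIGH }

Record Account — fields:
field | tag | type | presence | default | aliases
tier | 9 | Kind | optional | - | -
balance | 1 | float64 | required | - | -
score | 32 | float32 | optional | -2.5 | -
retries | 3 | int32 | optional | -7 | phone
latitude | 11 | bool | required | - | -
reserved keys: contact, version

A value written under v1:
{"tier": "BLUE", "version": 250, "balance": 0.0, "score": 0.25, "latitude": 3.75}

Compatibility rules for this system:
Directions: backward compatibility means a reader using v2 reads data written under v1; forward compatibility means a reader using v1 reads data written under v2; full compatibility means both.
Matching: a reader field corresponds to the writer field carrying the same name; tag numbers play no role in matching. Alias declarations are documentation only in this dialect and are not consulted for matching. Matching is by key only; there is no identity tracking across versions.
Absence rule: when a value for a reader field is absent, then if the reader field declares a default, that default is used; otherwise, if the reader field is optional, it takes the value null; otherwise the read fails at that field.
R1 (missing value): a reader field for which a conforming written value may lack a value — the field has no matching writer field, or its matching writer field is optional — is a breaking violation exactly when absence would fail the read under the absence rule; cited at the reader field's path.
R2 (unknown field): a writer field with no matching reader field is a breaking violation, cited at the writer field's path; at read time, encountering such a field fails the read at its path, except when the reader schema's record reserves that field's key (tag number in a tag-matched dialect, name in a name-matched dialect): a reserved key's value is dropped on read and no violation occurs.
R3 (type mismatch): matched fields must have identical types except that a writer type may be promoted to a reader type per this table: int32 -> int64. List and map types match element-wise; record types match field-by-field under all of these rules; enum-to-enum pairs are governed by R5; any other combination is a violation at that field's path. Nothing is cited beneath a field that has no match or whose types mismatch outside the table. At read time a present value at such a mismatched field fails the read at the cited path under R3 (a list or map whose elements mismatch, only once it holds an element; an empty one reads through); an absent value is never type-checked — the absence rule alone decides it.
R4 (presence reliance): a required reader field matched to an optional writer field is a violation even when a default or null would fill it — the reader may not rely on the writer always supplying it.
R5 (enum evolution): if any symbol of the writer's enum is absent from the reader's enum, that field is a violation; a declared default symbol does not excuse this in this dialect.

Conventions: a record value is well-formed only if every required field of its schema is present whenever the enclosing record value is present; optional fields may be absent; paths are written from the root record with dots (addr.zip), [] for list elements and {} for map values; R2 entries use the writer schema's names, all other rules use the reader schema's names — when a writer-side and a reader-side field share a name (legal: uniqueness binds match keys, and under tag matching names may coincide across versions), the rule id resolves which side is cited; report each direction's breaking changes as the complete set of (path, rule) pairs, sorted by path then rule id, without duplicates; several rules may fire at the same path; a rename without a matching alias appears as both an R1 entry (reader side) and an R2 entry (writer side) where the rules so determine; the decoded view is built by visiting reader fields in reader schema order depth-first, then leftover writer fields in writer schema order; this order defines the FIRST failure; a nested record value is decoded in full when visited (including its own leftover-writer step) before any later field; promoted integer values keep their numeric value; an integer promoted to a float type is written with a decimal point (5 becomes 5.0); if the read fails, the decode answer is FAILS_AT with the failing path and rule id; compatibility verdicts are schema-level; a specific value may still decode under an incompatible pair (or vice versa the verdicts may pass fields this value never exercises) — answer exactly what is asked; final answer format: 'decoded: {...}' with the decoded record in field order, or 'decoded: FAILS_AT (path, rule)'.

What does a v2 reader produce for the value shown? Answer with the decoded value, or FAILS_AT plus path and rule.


the writer's type comes first in each Account pair
migrating the Account value to v2:
  tier := "BLUE"
  balance := 0.0
  score := 0.25
  retries := -7 (absent -> default)
  read fails at latitude under R3
  => FAILS_AT (latitude, R3)
diffs on Account not affecting the asked answer:
  removed field version from record Account (its key "version" joins the reserved list) -> matters for Account compatibility verdicts, not for this value's decode
  field score in record Account: tag 12 changed to 32 -> triggers nothing under the printed rules; the Account answer is the same either way

decoded: FAILS_AT (latitude, R3)


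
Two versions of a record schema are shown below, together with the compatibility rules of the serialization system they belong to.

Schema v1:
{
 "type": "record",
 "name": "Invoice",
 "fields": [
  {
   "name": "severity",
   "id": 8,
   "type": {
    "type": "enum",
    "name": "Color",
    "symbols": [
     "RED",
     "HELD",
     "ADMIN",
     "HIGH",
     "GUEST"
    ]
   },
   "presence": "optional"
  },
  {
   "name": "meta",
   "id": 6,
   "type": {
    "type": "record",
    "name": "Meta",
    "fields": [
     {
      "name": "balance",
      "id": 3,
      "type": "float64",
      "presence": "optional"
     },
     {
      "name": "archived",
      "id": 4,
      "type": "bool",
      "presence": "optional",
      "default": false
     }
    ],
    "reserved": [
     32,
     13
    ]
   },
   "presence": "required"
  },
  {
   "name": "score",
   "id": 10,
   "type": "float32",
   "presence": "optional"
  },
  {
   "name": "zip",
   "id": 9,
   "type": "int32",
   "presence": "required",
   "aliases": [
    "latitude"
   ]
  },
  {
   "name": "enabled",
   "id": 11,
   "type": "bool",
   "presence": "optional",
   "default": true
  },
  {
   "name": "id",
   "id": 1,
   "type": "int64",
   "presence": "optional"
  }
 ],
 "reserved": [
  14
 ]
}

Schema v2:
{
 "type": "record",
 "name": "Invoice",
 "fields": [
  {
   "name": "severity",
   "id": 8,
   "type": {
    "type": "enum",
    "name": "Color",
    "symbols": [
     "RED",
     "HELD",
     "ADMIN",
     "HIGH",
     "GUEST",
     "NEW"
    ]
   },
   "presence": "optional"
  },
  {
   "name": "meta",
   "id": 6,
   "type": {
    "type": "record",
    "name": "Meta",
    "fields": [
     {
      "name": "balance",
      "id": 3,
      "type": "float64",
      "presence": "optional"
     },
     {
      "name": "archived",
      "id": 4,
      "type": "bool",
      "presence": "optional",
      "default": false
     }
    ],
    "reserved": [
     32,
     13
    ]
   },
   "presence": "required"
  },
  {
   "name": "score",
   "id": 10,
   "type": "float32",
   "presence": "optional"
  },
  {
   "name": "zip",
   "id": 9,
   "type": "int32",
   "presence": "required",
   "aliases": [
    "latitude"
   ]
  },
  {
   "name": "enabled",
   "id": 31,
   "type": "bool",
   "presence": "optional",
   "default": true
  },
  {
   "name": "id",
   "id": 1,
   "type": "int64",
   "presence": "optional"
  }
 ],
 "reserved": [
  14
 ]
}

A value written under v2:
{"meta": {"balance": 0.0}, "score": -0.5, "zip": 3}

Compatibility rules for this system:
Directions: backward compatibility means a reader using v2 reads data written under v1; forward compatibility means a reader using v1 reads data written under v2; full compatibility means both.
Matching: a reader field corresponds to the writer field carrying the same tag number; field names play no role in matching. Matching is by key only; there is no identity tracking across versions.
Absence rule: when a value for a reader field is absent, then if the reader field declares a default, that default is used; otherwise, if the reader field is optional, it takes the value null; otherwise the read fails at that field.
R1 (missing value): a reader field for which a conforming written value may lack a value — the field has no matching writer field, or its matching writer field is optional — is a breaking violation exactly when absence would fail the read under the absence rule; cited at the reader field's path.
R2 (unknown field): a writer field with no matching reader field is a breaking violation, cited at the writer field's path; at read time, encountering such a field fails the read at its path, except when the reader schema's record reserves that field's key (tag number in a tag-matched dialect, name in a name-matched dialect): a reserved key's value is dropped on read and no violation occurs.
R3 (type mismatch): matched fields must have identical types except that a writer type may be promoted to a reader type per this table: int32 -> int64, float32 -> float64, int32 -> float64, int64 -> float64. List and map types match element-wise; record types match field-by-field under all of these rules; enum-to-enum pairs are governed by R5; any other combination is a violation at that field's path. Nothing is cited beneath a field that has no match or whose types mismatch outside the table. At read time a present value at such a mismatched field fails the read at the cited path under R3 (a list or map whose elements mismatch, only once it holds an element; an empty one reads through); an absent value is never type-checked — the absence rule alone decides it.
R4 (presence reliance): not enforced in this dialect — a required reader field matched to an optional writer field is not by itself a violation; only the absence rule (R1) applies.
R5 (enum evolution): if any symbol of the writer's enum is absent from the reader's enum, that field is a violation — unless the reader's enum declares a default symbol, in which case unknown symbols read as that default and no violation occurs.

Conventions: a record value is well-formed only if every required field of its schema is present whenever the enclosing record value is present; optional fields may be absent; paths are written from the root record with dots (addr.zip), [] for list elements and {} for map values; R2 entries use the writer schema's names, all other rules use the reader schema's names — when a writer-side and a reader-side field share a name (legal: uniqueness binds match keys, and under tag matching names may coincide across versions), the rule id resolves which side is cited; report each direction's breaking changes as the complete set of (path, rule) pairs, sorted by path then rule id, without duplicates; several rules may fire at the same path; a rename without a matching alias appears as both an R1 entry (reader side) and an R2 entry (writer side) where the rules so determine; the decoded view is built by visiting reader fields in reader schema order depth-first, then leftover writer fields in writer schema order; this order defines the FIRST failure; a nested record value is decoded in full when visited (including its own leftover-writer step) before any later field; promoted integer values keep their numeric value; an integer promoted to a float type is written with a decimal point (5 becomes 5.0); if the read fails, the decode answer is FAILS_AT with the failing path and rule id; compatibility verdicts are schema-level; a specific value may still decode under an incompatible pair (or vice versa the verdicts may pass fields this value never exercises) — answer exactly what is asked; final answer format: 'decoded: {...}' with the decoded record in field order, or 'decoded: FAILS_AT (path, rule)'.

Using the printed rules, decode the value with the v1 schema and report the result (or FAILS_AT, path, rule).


decoded: {"severity": null, "meta": {"balance": 0.0, "archived": false}, "score": -0.5, "zip": 3, "enabled": true, "id": null}

the writer's type comes first in each Invoice pair
migrating the Invoice value to v1:
  severity := null (missing; optional => null)
  meta.balance := 0.0
  meta.archived := false (missing; default applied)
  score := -0.5
  zip := 3
  enabled := true (missing; default applied)
  id := null (missing; optional => null)
  => decoded: {"severity": null, "meta": {"balance": 0.0, "archived": false}, "score": -0.5, "zip": 3, "enabled": true, "id": null}
checking off the Invoice differences that do not matter here:
  field enabled in record Invoice: tag 11 changed to 31 -> affects the rule determinations only; this particular Invoice value decodes identically
  enum Color (field severity in record Invoice): symbol NEW added -> affects the rule determinations only; this particular Invoice value decodes identically


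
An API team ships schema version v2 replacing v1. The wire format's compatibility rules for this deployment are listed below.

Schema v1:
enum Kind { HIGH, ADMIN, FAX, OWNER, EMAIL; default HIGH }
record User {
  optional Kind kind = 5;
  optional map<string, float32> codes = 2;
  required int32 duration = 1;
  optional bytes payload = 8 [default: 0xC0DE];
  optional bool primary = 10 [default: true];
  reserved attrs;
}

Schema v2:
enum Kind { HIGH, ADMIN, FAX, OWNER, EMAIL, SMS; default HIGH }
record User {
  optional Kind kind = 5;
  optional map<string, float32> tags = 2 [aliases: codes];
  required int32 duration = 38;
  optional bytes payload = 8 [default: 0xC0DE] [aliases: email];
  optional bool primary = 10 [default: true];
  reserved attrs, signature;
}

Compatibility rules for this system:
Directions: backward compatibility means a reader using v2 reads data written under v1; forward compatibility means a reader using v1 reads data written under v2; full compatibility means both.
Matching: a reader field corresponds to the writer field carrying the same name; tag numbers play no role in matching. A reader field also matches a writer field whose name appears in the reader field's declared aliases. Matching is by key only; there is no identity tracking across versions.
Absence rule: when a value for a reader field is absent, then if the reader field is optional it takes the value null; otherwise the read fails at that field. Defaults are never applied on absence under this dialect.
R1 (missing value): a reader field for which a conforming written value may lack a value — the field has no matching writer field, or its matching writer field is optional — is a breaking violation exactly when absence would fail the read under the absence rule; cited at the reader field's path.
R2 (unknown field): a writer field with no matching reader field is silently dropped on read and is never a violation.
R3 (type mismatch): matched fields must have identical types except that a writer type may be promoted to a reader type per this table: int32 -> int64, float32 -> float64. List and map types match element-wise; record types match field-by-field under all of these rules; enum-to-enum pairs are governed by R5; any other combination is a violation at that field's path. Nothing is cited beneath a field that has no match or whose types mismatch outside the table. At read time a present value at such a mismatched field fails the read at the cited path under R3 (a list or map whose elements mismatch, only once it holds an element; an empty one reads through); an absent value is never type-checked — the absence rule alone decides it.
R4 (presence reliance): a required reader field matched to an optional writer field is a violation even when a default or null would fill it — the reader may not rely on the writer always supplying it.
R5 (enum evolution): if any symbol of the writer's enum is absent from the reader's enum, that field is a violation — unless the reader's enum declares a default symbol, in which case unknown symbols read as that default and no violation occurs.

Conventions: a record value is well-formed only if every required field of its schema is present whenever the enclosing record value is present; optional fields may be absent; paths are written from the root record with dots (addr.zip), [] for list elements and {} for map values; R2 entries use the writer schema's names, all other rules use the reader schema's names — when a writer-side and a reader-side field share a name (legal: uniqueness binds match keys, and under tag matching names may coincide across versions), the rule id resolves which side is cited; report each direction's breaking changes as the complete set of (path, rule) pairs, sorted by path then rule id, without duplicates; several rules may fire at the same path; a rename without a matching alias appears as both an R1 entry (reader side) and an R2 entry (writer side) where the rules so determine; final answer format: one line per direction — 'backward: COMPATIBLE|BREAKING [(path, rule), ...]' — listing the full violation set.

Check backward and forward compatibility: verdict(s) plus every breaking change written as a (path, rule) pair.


backward: COMPATIBLE []; forward: COMPATIBLE []

the writer's type comes first in each User pair
checking backward for User: reader v2 against writer v1:
  kind: paired with writer kind (Kind -> Kind; writer optional)
  tags: paired with writer codes (map<string, float32> -> map<string, float32>; writer optional)
  duration: paired with writer duration (int32 -> int32; writer required)
  payload: paired with writer payload (bytes -> bytes; writer optional)
  primary: paired with writer primary (bool -> bool; writer optional)
  => backward verdict for User: COMPATIBLE, no violations
checking forward for User: reader v1 against writer v2:
  kind: paired with writer kind (Kind -> Kind; writer optional)
  codes: no writer-side match
  duration: paired with writer duration (int32 -> int32; writer required)
  payload: paired with writer payload (bytes -> bytes; writer optional)
  primary: paired with writer primary (bool -> bool; writer optional)
  writer field tags has no reader counterpart
  => forward verdict for User: COMPATIBLE, no violations
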